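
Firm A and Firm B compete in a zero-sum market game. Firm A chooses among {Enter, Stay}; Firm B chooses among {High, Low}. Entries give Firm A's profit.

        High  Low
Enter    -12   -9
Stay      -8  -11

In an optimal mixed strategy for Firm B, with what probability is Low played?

Row minima: Enter → -12, Stay → -11; maximin = -11.
Column maxima: High → -8, Low → -9; minimax = -9.
-11 ≠ -9, so there is no saddle point; optimal play is mixed.
Let Firm A play Enter with probability p. Expected payoff against High: (-12)p + (-8)(1−p) = −4p − 8; against Low: (-9)p + (-11)(1−p) = 2p − 11.
Setting these equal: −4p − 8 = 2p − 11 ⇒ −6p = -3 ⇒ p = 1/2, and the value is (-4)·(1/2) − 8 = -10.
For Firm B: with q = P(High), equating Enter's and Stay's payoffs gives −3q − 9 = 3q − 11 ⇒ q = 1/3.

2/3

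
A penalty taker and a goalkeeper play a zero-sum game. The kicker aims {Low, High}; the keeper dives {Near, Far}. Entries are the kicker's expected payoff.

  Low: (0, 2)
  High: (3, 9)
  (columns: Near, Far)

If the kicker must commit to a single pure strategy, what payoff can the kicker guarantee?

Row minima: Low → 0, High → 3.
The best of these is 3.

3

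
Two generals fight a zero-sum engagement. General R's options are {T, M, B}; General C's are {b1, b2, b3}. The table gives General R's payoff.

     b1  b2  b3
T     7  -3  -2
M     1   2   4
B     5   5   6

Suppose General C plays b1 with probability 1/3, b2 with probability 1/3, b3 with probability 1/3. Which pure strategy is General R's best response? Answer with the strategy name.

B

Expected payoff of T: (1/3)·7 + (1/3)·(-3) + (1/3)·(-2) = 2/3.
Expected payoff of M: (1/3)·1 + (1/3)·2 + (1/3)·4 = 7/3.
Expected payoff of B: (1/3)·5 + (1/3)·5 + (1/3)·6 = 16/3.
The largest is 16/3, so General R's best response is B.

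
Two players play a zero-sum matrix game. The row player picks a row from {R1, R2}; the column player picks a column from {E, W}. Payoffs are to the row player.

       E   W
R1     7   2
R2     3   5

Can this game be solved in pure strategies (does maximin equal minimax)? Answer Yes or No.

No

Row minima: R1 → 2, R2 → 3; maximin = 3.
Column maxima: E → 7, W → 5; minimax = 5.
3 ≠ 5, so no pure-strategy equilibrium exists.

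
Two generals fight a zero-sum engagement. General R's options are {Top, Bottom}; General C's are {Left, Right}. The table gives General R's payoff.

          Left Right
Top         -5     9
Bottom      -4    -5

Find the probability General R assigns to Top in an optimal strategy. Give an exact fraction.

1/15

Row minima: Top → -5, Bottom → -5; maximin = -5.
Column maxima: Left → -4, Right → 9; minimax = -4.
-5 ≠ -4, so there is no saddle point; optimal play is mixed.
Let General R play Top with probability p. Expected payoff against Left: (-5)p + (-4)(1−p) = −p − 4; against Right: 9p + (-5)(1−p) = 14p − 5.
Setting these equal: −p − 4 = 14p − 5 ⇒ −15p = -1 ⇒ p = 1/15, and the value is (-1)·(1/15) − 4 = -61/15.
For General C: with q = P(Left), equating Top's and Bottom's payoffs gives −14q + 9 = q − 5 ⇒ q = 14/15.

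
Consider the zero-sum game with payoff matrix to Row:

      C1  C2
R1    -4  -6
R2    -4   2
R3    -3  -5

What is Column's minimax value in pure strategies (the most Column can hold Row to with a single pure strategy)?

-3

Column maxima: C1 → -3, C2 → 2.
The smallest of these is -3.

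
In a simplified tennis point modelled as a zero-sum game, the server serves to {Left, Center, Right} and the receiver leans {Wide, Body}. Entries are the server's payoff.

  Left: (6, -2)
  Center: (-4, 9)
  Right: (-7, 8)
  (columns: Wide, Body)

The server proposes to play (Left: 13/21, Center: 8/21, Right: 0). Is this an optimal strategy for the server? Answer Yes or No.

Yes

Against Wide this mix gives (13/21)·6 + (8/21)·(-4) = 46/21.
Against Body this mix gives (13/21)·(-2) + (8/21)·9 = 46/21.
All of the receiver's active replies (Wide, Body) yield 46/21, and no column does worse for the server. The mix makes the receiver indifferent and guarantees 46/21, so it is optimal.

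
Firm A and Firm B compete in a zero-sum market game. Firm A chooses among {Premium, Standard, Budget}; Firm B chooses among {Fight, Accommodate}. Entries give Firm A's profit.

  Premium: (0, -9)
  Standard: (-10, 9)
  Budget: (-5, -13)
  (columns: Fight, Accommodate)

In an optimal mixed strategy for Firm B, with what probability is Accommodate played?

Row minima: Premium → -9, Standard → -10, Budget → -13; maximin = -9.
Column maxima: Fight → 0, Accommodate → 9; minimax = 0.
-9 ≠ 0, so there is no saddle point; optimal play is mixed.
Budget is strictly dominated by Premium, so Firm A never plays it.
On the remaining 2×2 (Premium, Standard vs Fight, Accommodate):
Let Firm A play Premium with probability p. Expected payoff against Fight: 0p + (-10)(1−p) = 10p − 10; against Accommodate: (-9)p + 9(1−p) = −18p + 9.
Setting these equal: 10p − 10 = −18p + 9 ⇒ 28p = 19 ⇒ p = 19/28, and the value is (10)·(19/28) − 10 = -45/14.
For Firm B: with q = P(Fight), equating Premium's and Standard's payoffs gives 9q − 9 = −19q + 9 ⇒ q = 9/14.

5/14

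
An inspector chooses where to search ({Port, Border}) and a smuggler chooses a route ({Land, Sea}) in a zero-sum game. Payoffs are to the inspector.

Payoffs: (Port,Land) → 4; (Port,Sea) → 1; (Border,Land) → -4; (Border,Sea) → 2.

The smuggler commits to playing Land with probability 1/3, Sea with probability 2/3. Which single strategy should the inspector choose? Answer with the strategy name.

Port

Expected payoff of Port: (1/3)·4 + (2/3)·1 = 2.
Expected payoff of Border: (1/3)·(-4) + (2/3)·2 = 0.
The largest is 2, so the inspector's best response is Port.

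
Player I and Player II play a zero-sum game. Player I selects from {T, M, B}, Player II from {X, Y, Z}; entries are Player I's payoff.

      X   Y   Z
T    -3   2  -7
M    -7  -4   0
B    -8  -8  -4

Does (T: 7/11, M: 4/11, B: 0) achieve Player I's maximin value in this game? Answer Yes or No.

Yes

Against X this mix gives (7/11)·(-3) + (4/11)·(-7) = -49/11.
Against Y this mix gives (7/11)·2 + (4/11)·(-4) = -2/11.
Against Z this mix gives (7/11)·(-7) + (4/11)·0 = -49/11.
All of Player II's active replies (X, Z) yield -49/11, and no column does worse for Player I. The mix makes Player II indifferent and guarantees -49/11, so it is optimal.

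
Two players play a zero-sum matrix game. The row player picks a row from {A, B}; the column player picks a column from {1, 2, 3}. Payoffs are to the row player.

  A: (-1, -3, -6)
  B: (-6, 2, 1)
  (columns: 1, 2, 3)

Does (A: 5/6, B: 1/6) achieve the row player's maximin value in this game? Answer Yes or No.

Against 1 this mix gives (5/6)·(-1) + (1/6)·(-6) = -11/6.
Against 2 this mix gives (5/6)·(-3) + (1/6)·2 = -13/6.
Against 3 this mix gives (5/6)·(-6) + (1/6)·1 = -29/6.
The column player will play 3, holding the row player to -29/6. Shifting weight toward the row that does better against 3 would raise this floor (the equalizing mix achieves -37/12 against both 3 and 1), so the proposed strategy is not optimal.

No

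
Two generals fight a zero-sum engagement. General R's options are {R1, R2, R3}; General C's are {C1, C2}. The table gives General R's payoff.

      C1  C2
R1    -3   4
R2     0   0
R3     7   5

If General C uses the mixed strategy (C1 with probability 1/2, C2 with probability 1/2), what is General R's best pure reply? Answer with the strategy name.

R3

Expected payoff of R1: (1/2)·(-3) + (1/2)·4 = 1/2.
Expected payoff of R2: (1/2)·0 + (1/2)·0 = 0.
Expected payoff of R3: (1/2)·7 + (1/2)·5 = 6.
The largest is 6, so General R's best response is R3.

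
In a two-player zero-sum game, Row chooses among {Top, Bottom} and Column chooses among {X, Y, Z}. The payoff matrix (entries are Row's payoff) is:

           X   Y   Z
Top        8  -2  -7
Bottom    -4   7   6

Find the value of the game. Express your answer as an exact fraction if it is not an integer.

4/5

Row minima: Top → -7, Bottom → -4; maximin = -4.
Column maxima: X → 8, Y → 7, Z → 6; minimax = 6.
-4 ≠ 6, so there is no saddle point; optimal play is mixed.
Y is strictly dominated by Z (it gives Row strictly more in every row), so Column never plays it.
On the remaining 2×2 (Top, Bottom vs X, Z):
Let Row play Top with probability p. Expected payoff against X: 8p + (-4)(1−p) = 12p − 4; against Z: (-7)p + 6(1−p) = −13p + 6.
Setting these equal: 12p − 4 = −13p + 6 ⇒ 25p = 10 ⇒ p = 2/5, and the value is (12)·(2/5) − 4 = 4/5.
For Column: with q = P(X), equating Top's and Bottom's payoffs gives 15q − 7 = −10q + 6 ⇒ q = 13/25.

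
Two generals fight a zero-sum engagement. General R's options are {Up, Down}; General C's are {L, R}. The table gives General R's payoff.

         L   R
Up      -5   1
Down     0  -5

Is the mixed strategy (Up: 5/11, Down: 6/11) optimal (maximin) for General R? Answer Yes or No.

Against L this mix gives (5/11)·(-5) + (6/11)·0 = -25/11.
Against R this mix gives (5/11)·1 + (6/11)·(-5) = -25/11.
All of General C's active replies (L, R) yield -25/11, and no column does worse for General R. The mix makes General C indifferent and guarantees -25/11, so it is optimal.

Yes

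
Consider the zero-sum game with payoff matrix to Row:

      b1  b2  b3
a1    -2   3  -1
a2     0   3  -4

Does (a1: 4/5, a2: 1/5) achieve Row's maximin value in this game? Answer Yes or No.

Against b1 this mix gives (4/5)·(-2) + (1/5)·0 = -8/5.
Against b2 this mix gives (4/5)·3 + (1/5)·3 = 3.
Against b3 this mix gives (4/5)·(-1) + (1/5)·(-4) = -8/5.
All of Column's active replies (b1, b3) yield -8/5, and no column does worse for Row. The mix makes Column indifferent and guarantees -8/5, so it is optimal.

Yes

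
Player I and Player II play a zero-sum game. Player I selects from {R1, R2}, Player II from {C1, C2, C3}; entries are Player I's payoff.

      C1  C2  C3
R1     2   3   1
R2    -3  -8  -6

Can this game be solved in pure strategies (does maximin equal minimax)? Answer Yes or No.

Row minima: R1 → 1, R2 → -8; maximin = 1.
Column maxima: C1 → 2, C2 → 3, C3 → 1; minimax = 1.
maximin = minimax = 1, so a saddle point exists.

Yes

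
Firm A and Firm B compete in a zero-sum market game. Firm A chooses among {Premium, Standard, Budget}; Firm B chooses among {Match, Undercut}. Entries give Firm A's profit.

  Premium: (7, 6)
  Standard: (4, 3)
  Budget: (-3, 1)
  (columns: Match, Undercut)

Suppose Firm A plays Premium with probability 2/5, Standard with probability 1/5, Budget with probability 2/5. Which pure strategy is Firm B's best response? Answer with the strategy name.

Match

If Firm B plays Match, Firm A's expected payoff is (2/5)·7 + (1/5)·4 + (2/5)·(-3) = 12/5.
If Firm B plays Undercut, Firm A's expected payoff is (2/5)·6 + (1/5)·3 + (2/5)·1 = 17/5.
Firm B minimizes Firm A's payoff; the smallest is 12/5, so the best response is Match.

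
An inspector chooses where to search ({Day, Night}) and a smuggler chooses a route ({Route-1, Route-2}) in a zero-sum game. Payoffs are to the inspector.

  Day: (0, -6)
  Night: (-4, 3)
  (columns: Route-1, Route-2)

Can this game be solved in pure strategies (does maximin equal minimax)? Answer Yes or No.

No

Row minima: Day → -6, Night → -4; maximin = -4.
Column maxima: Route-1 → 0, Route-2 → 3; minimax = 0.
-4 ≠ 0, so no pure-strategy equilibrium exists.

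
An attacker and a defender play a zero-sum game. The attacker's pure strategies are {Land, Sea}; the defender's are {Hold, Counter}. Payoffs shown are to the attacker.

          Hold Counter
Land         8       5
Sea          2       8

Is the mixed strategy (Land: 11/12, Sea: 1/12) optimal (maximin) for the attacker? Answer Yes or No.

No

Against Hold this mix gives (11/12)·8 + (1/12)·2 = 15/2.
Against Counter this mix gives (11/12)·5 + (1/12)·8 = 21/4.
The defender will play Counter, holding the attacker to 21/4. Shifting weight toward the row that does better against Counter would raise this floor (the equalizing mix achieves 6 against both Counter and Hold), so the proposed strategy is not optimal.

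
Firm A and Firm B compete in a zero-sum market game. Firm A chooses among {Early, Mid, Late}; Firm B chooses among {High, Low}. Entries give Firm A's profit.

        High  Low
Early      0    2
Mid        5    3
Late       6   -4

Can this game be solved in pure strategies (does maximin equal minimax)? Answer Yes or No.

Row minima: Early → 0, Mid → 3, Late → -4; maximin = 3.
Column maxima: High → 6, Low → 3; minimax = 3.
maximin = minimax = 3, so a saddle point exists.

Yes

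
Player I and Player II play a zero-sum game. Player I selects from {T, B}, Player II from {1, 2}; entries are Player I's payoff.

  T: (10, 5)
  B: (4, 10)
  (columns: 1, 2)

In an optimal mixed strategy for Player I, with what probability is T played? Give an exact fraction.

Row minima: T → 5, B → 4; maximin = 5.
Column maxima: 1 → 10, 2 → 10; minimax = 10.
5 ≠ 10, so there is no saddle point; optimal play is mixed.
Let Player I play T with probability p. Expected payoff against 1: 10p + 4(1−p) = 6p + 4; against 2: 5p + 10(1−p) = −5p + 10.
Setting these equal: 6p + 4 = −5p + 10 ⇒ 11p = 6 ⇒ p = 6/11, and the value is (6)·(6/11) + 4 = 80/11.
For Player II: with q = P(1), equating T's and B's payoffs gives 5q + 5 = −6q + 10 ⇒ q = 5/11.

6/11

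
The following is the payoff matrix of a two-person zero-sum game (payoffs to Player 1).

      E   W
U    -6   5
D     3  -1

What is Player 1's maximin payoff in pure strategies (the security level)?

-1

Row minima: U → -6, D → -1.
The best of these is -1.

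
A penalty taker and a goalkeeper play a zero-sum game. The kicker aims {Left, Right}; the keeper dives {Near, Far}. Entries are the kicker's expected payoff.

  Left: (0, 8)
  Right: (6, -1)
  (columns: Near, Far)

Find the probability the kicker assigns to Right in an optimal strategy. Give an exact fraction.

Row minima: Left → 0, Right → -1; maximin = 0.
Column maxima: Near → 6, Far → 8; minimax = 6.
0 ≠ 6, so there is no saddle point; optimal play is mixed.
Let the kicker play Left with probability p. Expected payoff against Near: 0p + 6(1−p) = −6p + 6; against Far: 8p + (-1)(1−p) = 9p − 1.
Setting these equal: −6p + 6 = 9p − 1 ⇒ −15p = -7 ⇒ p = 7/15, and the value is (-6)·(7/15) + 6 = 16/5.
For the keeper: with q = P(Near), equating Left's and Right's payoffs gives −8q + 8 = 7q − 1 ⇒ q = 3/5.

8/15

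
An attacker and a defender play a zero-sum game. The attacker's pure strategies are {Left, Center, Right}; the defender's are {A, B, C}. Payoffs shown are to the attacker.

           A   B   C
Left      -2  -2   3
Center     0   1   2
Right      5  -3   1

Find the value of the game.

5/9

Row minima: Left → -2, Center → 0, Right → -3; maximin = 0.
Column maxima: A → 5, B → 1, C → 3; minimax = 1.
0 ≠ 1, so there is no saddle point; optimal play is mixed.
C is strictly dominated by B (it gives the attacker strictly more in every row), so the defender never plays it.
With C eliminated, Left is strictly dominated by Center (Center gives the attacker strictly more in every remaining column), so the attacker never plays it.
On the remaining 2×2 (Center, Right vs A, B):
Let the attacker play Center with probability p. Expected payoff against A: 0p + 5(1−p) = −5p + 5; against B: 1p + (-3)(1−p) = 4p − 3.
Setting these equal: −5p + 5 = 4p − 3 ⇒ −9p = -8 ⇒ p = 8/9, and the value is (-5)·(8/9) + 5 = 5/9.
For the defender: with q = P(A), equating Center's and Right's payoffs gives −q + 1 = 8q − 3 ⇒ q = 4/9.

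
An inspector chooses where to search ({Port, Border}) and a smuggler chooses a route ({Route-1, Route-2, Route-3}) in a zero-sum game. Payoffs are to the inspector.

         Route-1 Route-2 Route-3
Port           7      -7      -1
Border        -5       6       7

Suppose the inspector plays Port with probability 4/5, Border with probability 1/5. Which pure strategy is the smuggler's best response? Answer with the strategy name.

Route-2

If the smuggler plays Route-1, the inspector's expected payoff is (4/5)·7 + (1/5)·(-5) = 23/5.
If the smuggler plays Route-2, the inspector's expected payoff is (4/5)·(-7) + (1/5)·6 = -22/5.
If the smuggler plays Route-3, the inspector's expected payoff is (4/5)·(-1) + (1/5)·7 = 3/5.
The smuggler minimizes the inspector's payoff; the smallest is -22/5, so the best response is Route-2.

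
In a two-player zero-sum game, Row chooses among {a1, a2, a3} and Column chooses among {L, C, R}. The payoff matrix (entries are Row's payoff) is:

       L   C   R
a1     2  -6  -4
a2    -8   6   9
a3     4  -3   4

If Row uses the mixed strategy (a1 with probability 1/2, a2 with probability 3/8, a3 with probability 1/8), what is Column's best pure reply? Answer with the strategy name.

If Column plays L, Row's expected payoff is (1/2)·2 + (3/8)·(-8) + (1/8)·4 = -3/2.
If Column plays C, Row's expected payoff is (1/2)·(-6) + (3/8)·6 + (1/8)·(-3) = -9/8.
If Column plays R, Row's expected payoff is (1/2)·(-4) + (3/8)·9 + (1/8)·4 = 15/8.
Column minimizes Row's payoff; the smallest is -3/2, so the best response is L.

L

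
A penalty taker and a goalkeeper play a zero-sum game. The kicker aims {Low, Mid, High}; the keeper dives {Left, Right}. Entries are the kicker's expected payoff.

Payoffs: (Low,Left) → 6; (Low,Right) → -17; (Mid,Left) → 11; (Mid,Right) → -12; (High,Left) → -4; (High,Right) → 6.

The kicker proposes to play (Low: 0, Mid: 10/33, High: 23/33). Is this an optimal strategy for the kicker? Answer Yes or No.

Yes

Against Left this mix gives (10/33)·11 + (23/33)·(-4) = 6/11.
Against Right this mix gives (10/33)·(-12) + (23/33)·6 = 6/11.
All of the keeper's active replies (Left, Right) yield 6/11, and no column does worse for the kicker. The mix makes the keeper indifferent and guarantees 6/11, so it is optimal.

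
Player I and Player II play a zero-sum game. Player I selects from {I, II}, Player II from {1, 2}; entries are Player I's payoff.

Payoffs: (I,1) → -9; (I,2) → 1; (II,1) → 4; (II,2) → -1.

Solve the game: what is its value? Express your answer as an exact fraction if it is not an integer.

Row minima: I → -9, II → -1; maximin = -1.
Column maxima: 1 → 4, 2 → 1; minimax = 1.
-1 ≠ 1, so there is no saddle point; optimal play is mixed.
Let Player I play I with probability p. Expected payoff against 1: (-9)p + 4(1−p) = −13p + 4; against 2: 1p + (-1)(1−p) = 2p − 1.
Setting these equal: −13p + 4 = 2p − 1 ⇒ −15p = -5 ⇒ p = 1/3, and the value is (-13)·(1/3) + 4 = -1/3.
For Player II: with q = P(1), equating I's and II's payoffs gives −10q + 1 = 5q − 1 ⇒ q = 2/15.

-1/3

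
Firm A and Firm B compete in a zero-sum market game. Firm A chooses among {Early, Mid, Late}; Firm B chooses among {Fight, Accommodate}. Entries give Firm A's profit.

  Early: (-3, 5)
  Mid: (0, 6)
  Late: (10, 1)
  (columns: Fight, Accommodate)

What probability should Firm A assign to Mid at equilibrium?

Row minima: Early → -3, Mid → 0, Late → 1; maximin = 1.
Column maxima: Fight → 10, Accommodate → 6; minimax = 6.
1 ≠ 6, so there is no saddle point; optimal play is mixed.
Early is strictly dominated by Mid, so Firm A never plays it.
On the remaining 2×2 (Mid, Late vs Fight, Accommodate):
Let Firm A play Mid with probability p. Expected payoff against Fight: 0p + 10(1−p) = −10p + 10; against Accommodate: 6p + 1(1−p) = 5p + 1.
Setting these equal: −10p + 10 = 5p + 1 ⇒ −15p = -9 ⇒ p = 3/5, and the value is (-10)·(3/5) + 10 = 4.
For Firm B: with q = P(Fight), equating Mid's and Late's payoffs gives −6q + 6 = 9q + 1 ⇒ q = 1/3.

3/5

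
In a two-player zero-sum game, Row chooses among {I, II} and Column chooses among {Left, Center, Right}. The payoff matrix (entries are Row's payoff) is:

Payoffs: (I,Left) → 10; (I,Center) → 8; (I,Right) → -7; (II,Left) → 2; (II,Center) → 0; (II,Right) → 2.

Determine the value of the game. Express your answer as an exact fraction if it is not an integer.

16/17

Row minima: I → -7, II → 0; maximin = 0.
Column maxima: Left → 10, Center → 8, Right → 2; minimax = 2.
0 ≠ 2, so there is no saddle point; optimal play is mixed.
Left is strictly dominated by Center (it gives Row strictly more in every row), so Column never plays it.
On the remaining 2×2 (I, II vs Center, Right):
Let Row play I with probability p. Expected payoff against Center: 8p + 0(1−p) = 8p; against Right: (-7)p + 2(1−p) = −9p + 2.
Setting these equal: 8p = −9p + 2 ⇒ 17p = 2 ⇒ p = 2/17, and the value is (8)·(2/17) = 16/17.
For Column: with q = P(Center), equating I's and II's payoffs gives 15q − 7 = −2q + 2 ⇒ q = 9/17.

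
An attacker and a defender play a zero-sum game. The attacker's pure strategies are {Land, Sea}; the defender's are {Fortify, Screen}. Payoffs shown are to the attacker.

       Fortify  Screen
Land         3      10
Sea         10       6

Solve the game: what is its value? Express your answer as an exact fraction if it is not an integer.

Row minima: Land → 3, Sea → 6; maximin = 6.
Column maxima: Fortify → 10, Screen → 10; minimax = 10.
6 ≠ 10, so there is no saddle point; optimal play is mixed.
Let the attacker play Land with probability p. Expected payoff against Fortify: 3p + 10(1−p) = −7p + 10; against Screen: 10p + 6(1−p) = 4p + 6.
Setting these equal: −7p + 10 = 4p + 6 ⇒ −11p = -4 ⇒ p = 4/11, and the value is (-7)·(4/11) + 10 = 82/11.
For the defender: with q = P(Fortify), equating Land's and Sea's payoffs gives −7q + 10 = 4q + 6 ⇒ q = 4/11.

82/11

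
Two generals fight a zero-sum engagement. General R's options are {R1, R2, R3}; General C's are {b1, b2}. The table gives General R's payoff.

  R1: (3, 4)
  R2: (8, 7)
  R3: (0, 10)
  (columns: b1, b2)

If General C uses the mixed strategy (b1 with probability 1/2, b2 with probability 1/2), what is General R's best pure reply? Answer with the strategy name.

R2

Expected payoff of R1: (1/2)·3 + (1/2)·4 = 7/2.
Expected payoff of R2: (1/2)·8 + (1/2)·7 = 15/2.
Expected payoff of R3: (1/2)·0 + (1/2)·10 = 5.
The largest is 15/2, so General R's best response is R2.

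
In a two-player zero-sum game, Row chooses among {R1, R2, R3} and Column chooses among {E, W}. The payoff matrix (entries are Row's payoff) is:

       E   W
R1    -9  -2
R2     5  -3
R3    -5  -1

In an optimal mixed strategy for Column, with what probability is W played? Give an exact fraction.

5/6

Row minima: R1 → -9, R2 → -3, R3 → -5; maximin = -3.
Column maxima: E → 5, W → -1; minimax = -1.
-3 ≠ -1, so there is no saddle point; optimal play is mixed.
R1 is strictly dominated by R3, so Row never plays it.
On the remaining 2×2 (R2, R3 vs E, W):
Let Row play R2 with probability p. Expected payoff against E: 5p + (-5)(1−p) = 10p − 5; against W: (-3)p + (-1)(1−p) = −2p − 1.
Setting these equal: 10p − 5 = −2p − 1 ⇒ 12p = 4 ⇒ p = 1/3, and the value is (10)·(1/3) − 5 = -5/3.
For Column: with q = P(E), equating R2's and R3's payoffs gives 8q − 3 = −4q − 1 ⇒ q = 1/6.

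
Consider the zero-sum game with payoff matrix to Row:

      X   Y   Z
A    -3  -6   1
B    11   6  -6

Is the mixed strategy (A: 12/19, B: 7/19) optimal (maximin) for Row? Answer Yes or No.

Against X this mix gives (12/19)·(-3) + (7/19)·11 = 41/19.
Against Y this mix gives (12/19)·(-6) + (7/19)·6 = -30/19.
Against Z this mix gives (12/19)·1 + (7/19)·(-6) = -30/19.
All of Column's active replies (Y, Z) yield -30/19, and no column does worse for Row. The mix makes Column indifferent and guarantees -30/19, so it is optimal.

Yes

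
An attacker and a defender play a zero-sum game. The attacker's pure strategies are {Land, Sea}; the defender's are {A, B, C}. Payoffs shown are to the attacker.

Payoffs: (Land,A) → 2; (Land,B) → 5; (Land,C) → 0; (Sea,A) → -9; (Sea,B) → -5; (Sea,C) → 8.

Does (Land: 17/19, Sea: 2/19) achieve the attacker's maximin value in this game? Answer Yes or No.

Yes

Against A this mix gives (17/19)·2 + (2/19)·(-9) = 16/19.
Against B this mix gives (17/19)·5 + (2/19)·(-5) = 75/19.
Against C this mix gives (17/19)·0 + (2/19)·8 = 16/19.
All of the defender's active replies (A, C) yield 16/19, and no column does worse for the attacker. The mix makes the defender indifferent and guarantees 16/19, so it is optimal.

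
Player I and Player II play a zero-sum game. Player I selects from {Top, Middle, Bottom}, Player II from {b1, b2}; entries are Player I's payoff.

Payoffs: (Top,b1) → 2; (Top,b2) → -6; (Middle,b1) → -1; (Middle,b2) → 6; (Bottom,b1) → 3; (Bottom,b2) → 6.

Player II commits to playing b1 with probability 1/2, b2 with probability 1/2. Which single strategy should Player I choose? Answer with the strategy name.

Expected payoff of Top: (1/2)·2 + (1/2)·(-6) = -2.
Expected payoff of Middle: (1/2)·(-1) + (1/2)·6 = 5/2.
Expected payoff of Bottom: (1/2)·3 + (1/2)·6 = 9/2.
The largest is 9/2, so Player I's best response is Bottom.

Bottom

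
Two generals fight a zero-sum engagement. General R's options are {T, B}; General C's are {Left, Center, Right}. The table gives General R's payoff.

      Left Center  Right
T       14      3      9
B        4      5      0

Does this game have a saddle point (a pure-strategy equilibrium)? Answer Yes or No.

No

Row minima: T → 3, B → 0; maximin = 3.
Column maxima: Left → 14, Center → 5, Right → 9; minimax = 5.
3 ≠ 5, so no pure-strategy equilibrium exists.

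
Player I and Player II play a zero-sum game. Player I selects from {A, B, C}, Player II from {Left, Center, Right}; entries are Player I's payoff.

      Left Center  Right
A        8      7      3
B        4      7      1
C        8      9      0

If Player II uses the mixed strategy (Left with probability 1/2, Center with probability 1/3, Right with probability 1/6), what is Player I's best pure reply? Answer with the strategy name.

Expected payoff of A: (1/2)·8 + (1/3)·7 + (1/6)·3 = 41/6.
Expected payoff of B: (1/2)·4 + (1/3)·7 + (1/6)·1 = 9/2.
Expected payoff of C: (1/2)·8 + (1/3)·9 + (1/6)·0 = 7.
The largest is 7, so Player I's best response is C.

C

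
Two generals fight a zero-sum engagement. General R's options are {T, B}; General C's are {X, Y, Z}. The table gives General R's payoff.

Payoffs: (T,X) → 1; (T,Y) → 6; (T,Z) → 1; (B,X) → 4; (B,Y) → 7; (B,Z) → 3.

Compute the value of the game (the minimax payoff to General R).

Row minima: T → 1, B → 3; maximin = 3.
Column maxima: X → 4, Y → 7, Z → 3; minimax = 3.
Since maximin = minimax = 3, there is a saddle point and the value is 3.

3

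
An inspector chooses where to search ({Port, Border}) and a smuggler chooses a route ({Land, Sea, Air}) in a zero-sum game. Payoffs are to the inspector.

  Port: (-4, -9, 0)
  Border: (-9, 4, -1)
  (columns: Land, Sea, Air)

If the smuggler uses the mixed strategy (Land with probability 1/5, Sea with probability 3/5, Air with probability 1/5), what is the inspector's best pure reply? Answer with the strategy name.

Border

Expected payoff of Port: (1/5)·(-4) + (3/5)·(-9) + (1/5)·0 = -31/5.
Expected payoff of Border: (1/5)·(-9) + (3/5)·4 + (1/5)·(-1) = 2/5.
The largest is 2/5, so the inspector's best response is Border.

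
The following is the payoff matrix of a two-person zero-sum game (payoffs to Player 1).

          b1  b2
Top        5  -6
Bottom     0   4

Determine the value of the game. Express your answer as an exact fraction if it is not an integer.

Row minima: Top → -6, Bottom → 0; maximin = 0.
Column maxima: b1 → 5, b2 → 4; minimax = 4.
0 ≠ 4, so there is no saddle point; optimal play is mixed.
Let Player 1 play Top with probability p. Expected payoff against b1: 5p + 0(1−p) = 5p; against b2: (-6)p + 4(1−p) = −10p + 4.
Setting these equal: 5p = −10p + 4 ⇒ 15p = 4 ⇒ p = 4/15, and the value is (5)·(4/15) = 4/3.
For Player 2: with q = P(b1), equating Top's and Bottom's payoffs gives 11q − 6 = −4q + 4 ⇒ q = 2/3.

4/3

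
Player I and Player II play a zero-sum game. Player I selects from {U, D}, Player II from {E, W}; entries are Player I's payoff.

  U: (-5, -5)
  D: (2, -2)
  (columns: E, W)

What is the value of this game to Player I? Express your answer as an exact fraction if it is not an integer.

Row minima: U → -5, D → -2; maximin = -2.
Column maxima: E → 2, W → -2; minimax = -2.
Since maximin = minimax = -2, there is a saddle point and the value is -2.

-2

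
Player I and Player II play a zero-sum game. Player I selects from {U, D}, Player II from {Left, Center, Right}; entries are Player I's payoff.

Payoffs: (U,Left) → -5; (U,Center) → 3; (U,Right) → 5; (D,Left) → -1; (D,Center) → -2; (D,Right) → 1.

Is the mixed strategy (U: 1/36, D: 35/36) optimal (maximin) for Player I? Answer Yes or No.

No

Against Left this mix gives (1/36)·(-5) + (35/36)·(-1) = -10/9.
Against Center this mix gives (1/36)·3 + (35/36)·(-2) = -67/36.
Against Right this mix gives (1/36)·5 + (35/36)·1 = 10/9.
Player II will play Center, holding Player I to -67/36. Shifting weight toward the row that does better against Center would raise this floor (the equalizing mix achieves -13/9 against both Center and Left), so the proposed strategy is not optimal.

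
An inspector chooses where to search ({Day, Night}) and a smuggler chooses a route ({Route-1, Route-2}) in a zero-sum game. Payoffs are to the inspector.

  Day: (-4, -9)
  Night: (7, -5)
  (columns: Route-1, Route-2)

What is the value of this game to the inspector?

Row minima: Day → -9, Night → -5; maximin = -5.
Column maxima: Route-1 → 7, Route-2 → -5; minimax = -5.
Since maximin = minimax = -5, there is a saddle point and the value is -5.

-5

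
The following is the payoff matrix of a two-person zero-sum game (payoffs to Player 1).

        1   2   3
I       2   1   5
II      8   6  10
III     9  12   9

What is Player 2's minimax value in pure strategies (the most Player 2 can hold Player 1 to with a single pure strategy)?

9

Column maxima: 1 → 9, 2 → 12, 3 → 10.
The smallest of these is 9.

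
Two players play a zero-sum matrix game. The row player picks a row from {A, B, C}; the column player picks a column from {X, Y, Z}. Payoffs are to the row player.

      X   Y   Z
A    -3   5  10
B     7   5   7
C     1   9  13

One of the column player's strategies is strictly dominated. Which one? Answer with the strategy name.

Z

Y holds the row player's payoff strictly below Z in every row: 5 < 10, 5 < 7, 9 < 13.
So Z is strictly dominated for the column player.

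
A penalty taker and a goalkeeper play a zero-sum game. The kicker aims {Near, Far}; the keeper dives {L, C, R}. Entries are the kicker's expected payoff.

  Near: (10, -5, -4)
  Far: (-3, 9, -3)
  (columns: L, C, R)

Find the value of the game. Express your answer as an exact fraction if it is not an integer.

-3

Row minima: Near → -5, Far → -3; maximin = -3.
Column maxima: L → 10, C → 9, R → -3; minimax = -3.
Since maximin = minimax = -3, there is a saddle point and the value is -3.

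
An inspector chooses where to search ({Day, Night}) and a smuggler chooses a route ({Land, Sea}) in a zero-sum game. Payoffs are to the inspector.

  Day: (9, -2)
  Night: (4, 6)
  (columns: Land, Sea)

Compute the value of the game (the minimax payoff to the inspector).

Row minima: Day → -2, Night → 4; maximin = 4.
Column maxima: Land → 9, Sea → 6; minimax = 6.
4 ≠ 6, so there is no saddle point; optimal play is mixed.
Let the inspector play Day with probability p. Expected payoff against Land: 9p + 4(1−p) = 5p + 4; against Sea: (-2)p + 6(1−p) = −8p + 6.
Setting these equal: 5p + 4 = −8p + 6 ⇒ 13p = 2 ⇒ p = 2/13, and the value is (5)·(2/13) + 4 = 62/13.
For the smuggler: with q = P(Land), equating Day's and Night's payoffs gives 11q − 2 = −2q + 6 ⇒ q = 8/13.

62/13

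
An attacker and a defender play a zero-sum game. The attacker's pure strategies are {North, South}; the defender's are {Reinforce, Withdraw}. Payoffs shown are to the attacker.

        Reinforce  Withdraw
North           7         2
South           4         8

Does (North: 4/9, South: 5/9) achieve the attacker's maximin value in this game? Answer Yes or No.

Against Reinforce this mix gives (4/9)·7 + (5/9)·4 = 16/3.
Against Withdraw this mix gives (4/9)·2 + (5/9)·8 = 16/3.
All of the defender's active replies (Reinforce, Withdraw) yield 16/3, and no column does worse for the attacker. The mix makes the defender indifferent and guarantees 16/3, so it is optimal.

Yes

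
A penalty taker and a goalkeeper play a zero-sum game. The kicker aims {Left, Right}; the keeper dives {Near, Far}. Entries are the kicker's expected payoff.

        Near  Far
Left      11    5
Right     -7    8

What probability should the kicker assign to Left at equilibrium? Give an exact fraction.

Row minima: Left → 5, Right → -7; maximin = 5.
Column maxima: Near → 11, Far → 8; minimax = 8.
5 ≠ 8, so there is no saddle point; optimal play is mixed.
Let the kicker play Left with probability p. Expected payoff against Near: 11p + (-7)(1−p) = 18p − 7; against Far: 5p + 8(1−p) = −3p + 8.
Setting these equal: 18p − 7 = −3p + 8 ⇒ 21p = 15 ⇒ p = 5/7, and the value is (18)·(5/7) − 7 = 41/7.
For the keeper: with q = P(Near), equating Left's and Right's payoffs gives 6q + 5 = −15q + 8 ⇒ q = 1/7.

5/7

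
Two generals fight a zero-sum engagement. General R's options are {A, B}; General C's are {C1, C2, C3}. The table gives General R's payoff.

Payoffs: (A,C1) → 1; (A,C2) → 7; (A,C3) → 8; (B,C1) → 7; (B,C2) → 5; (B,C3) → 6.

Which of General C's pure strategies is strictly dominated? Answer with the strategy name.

C2 holds General R's payoff strictly below C3 in every row: 7 < 8, 5 < 6.
So C3 is strictly dominated for General C.

C3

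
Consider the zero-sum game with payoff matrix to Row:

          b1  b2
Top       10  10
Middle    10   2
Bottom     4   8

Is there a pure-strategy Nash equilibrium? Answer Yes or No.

Yes

Row minima: Top → 10, Middle → 2, Bottom → 4; maximin = 10.
Column maxima: b1 → 10, b2 → 10; minimax = 10.
maximin = minimax = 10, so a saddle point exists.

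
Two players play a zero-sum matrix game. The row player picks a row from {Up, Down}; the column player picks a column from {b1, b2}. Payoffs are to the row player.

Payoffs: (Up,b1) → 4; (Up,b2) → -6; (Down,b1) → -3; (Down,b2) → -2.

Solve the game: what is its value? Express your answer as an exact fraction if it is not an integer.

-26/11

Row minima: Up → -6, Down → -3; maximin = -3.
Column maxima: b1 → 4, b2 → -2; minimax = -2.
-3 ≠ -2, so there is no saddle point; optimal play is mixed.
Let the row player play Up with probability p. Expected payoff against b1: 4p + (-3)(1−p) = 7p − 3; against b2: (-6)p + (-2)(1−p) = −4p − 2.
Setting these equal: 7p − 3 = −4p − 2 ⇒ 11p = 1 ⇒ p = 1/11, and the value is (7)·(1/11) − 3 = -26/11.
For the column player: with q = P(b1), equating Up's and Down's payoffs gives 10q − 6 = −q − 2 ⇒ q = 4/11.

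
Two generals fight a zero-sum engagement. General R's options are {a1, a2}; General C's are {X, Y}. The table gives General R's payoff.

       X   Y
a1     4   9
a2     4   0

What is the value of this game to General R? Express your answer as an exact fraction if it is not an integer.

4

Row minima: a1 → 4, a2 → 0; maximin = 4.
Column maxima: X → 4, Y → 9; minimax = 4.
Since maximin = minimax = 4, there is a saddle point and the value is 4.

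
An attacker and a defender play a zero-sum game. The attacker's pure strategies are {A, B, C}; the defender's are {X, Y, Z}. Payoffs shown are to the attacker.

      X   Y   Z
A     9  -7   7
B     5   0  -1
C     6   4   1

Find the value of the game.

Row minima: A → -7, B → -1, C → 1; maximin = 1.
Column maxima: X → 9, Y → 4, Z → 7; minimax = 4.
1 ≠ 4, so there is no saddle point; optimal play is mixed.
B is strictly dominated by C, so the attacker never plays it.
X is strictly dominated by Y (it gives the attacker strictly more in every row), so the defender never plays it.
On the remaining 2×2 (A, C vs Y, Z):
Let the attacker play A with probability p. Expected payoff against Y: (-7)p + 4(1−p) = −11p + 4; against Z: 7p + 1(1−p) = 6p + 1.
Setting these equal: −11p + 4 = 6p + 1 ⇒ −17p = -3 ⇒ p = 3/17, and the value is (-11)·(3/17) + 4 = 35/17.
For the defender: with q = P(Y), equating A's and C's payoffs gives −14q + 7 = 3q + 1 ⇒ q = 6/17.

35/17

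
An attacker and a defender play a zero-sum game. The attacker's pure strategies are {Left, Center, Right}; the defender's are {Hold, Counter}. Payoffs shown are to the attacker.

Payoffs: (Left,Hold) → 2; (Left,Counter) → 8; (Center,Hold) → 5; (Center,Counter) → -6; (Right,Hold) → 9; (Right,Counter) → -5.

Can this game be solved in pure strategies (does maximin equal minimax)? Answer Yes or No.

Row minima: Left → 2, Center → -6, Right → -5; maximin = 2.
Column maxima: Hold → 9, Counter → 8; minimax = 8.
2 ≠ 8, so no pure-strategy equilibrium exists.

No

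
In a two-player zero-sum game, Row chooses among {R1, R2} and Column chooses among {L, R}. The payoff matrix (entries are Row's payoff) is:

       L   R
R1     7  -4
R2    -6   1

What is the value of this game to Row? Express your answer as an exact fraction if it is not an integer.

Row minima: R1 → -4, R2 → -6; maximin = -4.
Column maxima: L → 7, R → 1; minimax = 1.
-4 ≠ 1, so there is no saddle point; optimal play is mixed.
Let Row play R1 with probability p. Expected payoff against L: 7p + (-6)(1−p) = 13p − 6; against R: (-4)p + 1(1−p) = −5p + 1.
Setting these equal: 13p − 6 = −5p + 1 ⇒ 18p = 7 ⇒ p = 7/18, and the value is (13)·(7/18) − 6 = -17/18.
For Column: with q = P(L), equating R1's and R2's payoffs gives 11q − 4 = −7q + 1 ⇒ q = 5/18.

-17/18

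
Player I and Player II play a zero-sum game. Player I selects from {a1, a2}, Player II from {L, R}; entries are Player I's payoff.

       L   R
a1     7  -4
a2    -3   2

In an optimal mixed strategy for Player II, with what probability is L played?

3/8

Row minima: a1 → -4, a2 → -3; maximin = -3.
Column maxima: L → 7, R → 2; minimax = 2.
-3 ≠ 2, so there is no saddle point; optimal play is mixed.
Let Player I play a1 with probability p. Expected payoff against L: 7p + (-3)(1−p) = 10p − 3; against R: (-4)p + 2(1−p) = −6p + 2.
Setting these equal: 10p − 3 = −6p + 2 ⇒ 16p = 5 ⇒ p = 5/16, and the value is (10)·(5/16) − 3 = 1/8.
For Player II: with q = P(L), equating a1's and a2's payoffs gives 11q − 4 = −5q + 2 ⇒ q = 3/8.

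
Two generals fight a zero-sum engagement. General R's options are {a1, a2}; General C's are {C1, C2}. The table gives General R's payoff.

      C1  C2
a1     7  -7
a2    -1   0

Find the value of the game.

Row minima: a1 → -7, a2 → -1; maximin = -1.
Column maxima: C1 → 7, C2 → 0; minimax = 0.
-1 ≠ 0, so there is no saddle point; optimal play is mixed.
Let General R play a1 with probability p. Expected payoff against C1: 7p + (-1)(1−p) = 8p − 1; against C2: (-7)p + 0(1−p) = −7p.
Setting these equal: 8p − 1 = −7p ⇒ 15p = 1 ⇒ p = 1/15, and the value is (8)·(1/15) − 1 = -7/15.
For General C: with q = P(C1), equating a1's and a2's payoffs gives 14q − 7 = −q ⇒ q = 7/15.

-7/15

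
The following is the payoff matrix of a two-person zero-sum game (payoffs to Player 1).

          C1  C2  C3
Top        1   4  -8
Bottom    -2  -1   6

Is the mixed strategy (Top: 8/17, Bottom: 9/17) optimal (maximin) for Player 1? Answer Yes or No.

Yes

Against C1 this mix gives (8/17)·1 + (9/17)·(-2) = -10/17.
Against C2 this mix gives (8/17)·4 + (9/17)·(-1) = 23/17.
Against C3 this mix gives (8/17)·(-8) + (9/17)·6 = -10/17.
All of Player 2's active replies (C1, C3) yield -10/17, and no column does worse for Player 1. The mix makes Player 2 indifferent and guarantees -10/17, so it is optimal.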